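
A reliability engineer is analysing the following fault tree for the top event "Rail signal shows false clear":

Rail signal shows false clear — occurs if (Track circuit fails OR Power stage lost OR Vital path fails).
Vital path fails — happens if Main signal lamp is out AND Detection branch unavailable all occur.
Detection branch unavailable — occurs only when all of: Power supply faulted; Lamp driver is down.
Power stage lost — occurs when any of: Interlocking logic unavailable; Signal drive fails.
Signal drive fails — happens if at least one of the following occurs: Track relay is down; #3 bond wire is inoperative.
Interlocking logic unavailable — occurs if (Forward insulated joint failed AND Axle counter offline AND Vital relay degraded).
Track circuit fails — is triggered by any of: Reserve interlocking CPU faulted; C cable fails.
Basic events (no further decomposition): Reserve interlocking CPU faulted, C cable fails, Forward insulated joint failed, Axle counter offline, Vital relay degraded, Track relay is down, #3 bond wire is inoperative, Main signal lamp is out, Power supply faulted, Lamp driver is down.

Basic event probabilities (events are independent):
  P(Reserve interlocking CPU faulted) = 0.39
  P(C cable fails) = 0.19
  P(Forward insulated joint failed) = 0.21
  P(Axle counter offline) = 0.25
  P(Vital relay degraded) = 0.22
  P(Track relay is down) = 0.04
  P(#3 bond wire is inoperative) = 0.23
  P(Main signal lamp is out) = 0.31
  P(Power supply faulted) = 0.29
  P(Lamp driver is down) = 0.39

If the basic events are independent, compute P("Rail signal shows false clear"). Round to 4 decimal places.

P(Track circuit fails) [OR] = 1 − (1−0.39) × (1−0.19) = 0.505900
P(Interlocking logic unavailable) [AND] = 0.21 × 0.25 × 0.22 = 0.011550
P(Signal drive fails) [OR] = 1 − (1−0.04) × (1−0.23) = 0.260800
P(Power stage lost) [OR] = 1 − (1−0.011550) × (1−0.260800) = 0.269338
P(Detection branch unavailable) [AND] = 0.29 × 0.39 = 0.113100
P(Vital path fails) [AND] = 0.31 × 0.113100 = 0.035061
P(Rail signal shows false clear) [OR] = 1 − (1−0.505900) × (1−0.269338) × (1−0.035061) = 0.651638
Rounded to 4 decimal places: P(Rail signal shows false clear) ≈ 0.6516.

0.6516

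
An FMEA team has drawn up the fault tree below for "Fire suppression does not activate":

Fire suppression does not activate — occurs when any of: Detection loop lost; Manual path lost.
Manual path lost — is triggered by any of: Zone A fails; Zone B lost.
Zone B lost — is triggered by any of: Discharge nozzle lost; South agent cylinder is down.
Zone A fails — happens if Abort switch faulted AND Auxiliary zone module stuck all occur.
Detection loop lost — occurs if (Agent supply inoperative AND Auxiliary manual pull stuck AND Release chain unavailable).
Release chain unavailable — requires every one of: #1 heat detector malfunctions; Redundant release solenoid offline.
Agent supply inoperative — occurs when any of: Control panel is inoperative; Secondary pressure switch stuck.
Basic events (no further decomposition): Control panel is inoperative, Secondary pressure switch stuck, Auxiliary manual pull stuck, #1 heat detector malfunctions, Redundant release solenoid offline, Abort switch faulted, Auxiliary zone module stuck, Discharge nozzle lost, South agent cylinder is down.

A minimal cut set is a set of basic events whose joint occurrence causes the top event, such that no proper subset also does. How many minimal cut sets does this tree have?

Agent supply inoperative [OR]: union of children's cut sets → 2 cut set(s).
Release chain unavailable [AND]: one cut set from each child combined → 1 × 1 = 1 cut set(s).
Detection loop lost [AND]: one cut set from each child combined → 2 × 1 × 1 = 2 cut set(s).
Zone A fails [AND]: one cut set from each child combined → 1 × 1 = 1 cut set(s).
Zone B lost [OR]: union of children's cut sets → 2 cut set(s).
Manual path lost [OR]: union of children's cut sets → 3 cut set(s).
Fire suppression does not activate [OR]: union of children's cut sets → 5 cut set(s).
Minimal cut sets: {#1 heat detector malfunctions, Auxiliary manual pull stuck, Control panel is inoperative, Redundant release solenoid offline}; {#1 heat detector malfunctions, Auxiliary manual pull stuck, Redundant release solenoid offline, Secondary pressure switch stuck}; {Abort switch faulted, Auxiliary zone module stuck}; {Discharge nozzle lost}; {South agent cylinder is down}.

5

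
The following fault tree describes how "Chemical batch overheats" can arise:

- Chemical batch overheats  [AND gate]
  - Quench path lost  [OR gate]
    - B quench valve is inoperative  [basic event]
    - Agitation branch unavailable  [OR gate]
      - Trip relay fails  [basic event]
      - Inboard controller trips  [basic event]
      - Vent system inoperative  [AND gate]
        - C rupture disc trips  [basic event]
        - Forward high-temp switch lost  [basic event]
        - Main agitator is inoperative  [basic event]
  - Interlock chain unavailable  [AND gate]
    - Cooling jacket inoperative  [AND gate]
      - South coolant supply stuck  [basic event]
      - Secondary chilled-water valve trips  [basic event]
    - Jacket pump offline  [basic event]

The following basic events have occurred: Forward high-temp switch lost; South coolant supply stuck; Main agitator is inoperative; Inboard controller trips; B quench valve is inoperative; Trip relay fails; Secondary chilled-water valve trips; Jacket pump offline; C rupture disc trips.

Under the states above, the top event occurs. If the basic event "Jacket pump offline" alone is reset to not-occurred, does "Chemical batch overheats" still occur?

Counterfactual: set "Jacket pump offline" to not occurred.
Vent system inoperative [AND]: C rupture disc trips=occurs, Forward high-temp switch lost=occurs, Main agitator is inoperative=occurs → all inputs occur → occurs.
Agitation branch unavailable [OR]: Trip relay fails=occurs, Inboard controller trips=occurs, Vent system inoperative=occurs → at least one input occurs → occurs.
Quench path lost [OR]: B quench valve is inoperative=occurs, Agitation branch unavailable=occurs → at least one input occurs → occurs.
Cooling jacket inoperative [AND]: South coolant supply stuck=occurs, Secondary chilled-water valve trips=occurs → all inputs occur → occurs.
Interlock chain unavailable [AND]: Cooling jacket inoperative=occurs, Jacket pump offline=not → not all inputs occur → does not occur.
Chemical batch overheats [AND]: Quench path lost=occurs, Interlock chain unavailable=not → not all inputs occur → does not occur.

No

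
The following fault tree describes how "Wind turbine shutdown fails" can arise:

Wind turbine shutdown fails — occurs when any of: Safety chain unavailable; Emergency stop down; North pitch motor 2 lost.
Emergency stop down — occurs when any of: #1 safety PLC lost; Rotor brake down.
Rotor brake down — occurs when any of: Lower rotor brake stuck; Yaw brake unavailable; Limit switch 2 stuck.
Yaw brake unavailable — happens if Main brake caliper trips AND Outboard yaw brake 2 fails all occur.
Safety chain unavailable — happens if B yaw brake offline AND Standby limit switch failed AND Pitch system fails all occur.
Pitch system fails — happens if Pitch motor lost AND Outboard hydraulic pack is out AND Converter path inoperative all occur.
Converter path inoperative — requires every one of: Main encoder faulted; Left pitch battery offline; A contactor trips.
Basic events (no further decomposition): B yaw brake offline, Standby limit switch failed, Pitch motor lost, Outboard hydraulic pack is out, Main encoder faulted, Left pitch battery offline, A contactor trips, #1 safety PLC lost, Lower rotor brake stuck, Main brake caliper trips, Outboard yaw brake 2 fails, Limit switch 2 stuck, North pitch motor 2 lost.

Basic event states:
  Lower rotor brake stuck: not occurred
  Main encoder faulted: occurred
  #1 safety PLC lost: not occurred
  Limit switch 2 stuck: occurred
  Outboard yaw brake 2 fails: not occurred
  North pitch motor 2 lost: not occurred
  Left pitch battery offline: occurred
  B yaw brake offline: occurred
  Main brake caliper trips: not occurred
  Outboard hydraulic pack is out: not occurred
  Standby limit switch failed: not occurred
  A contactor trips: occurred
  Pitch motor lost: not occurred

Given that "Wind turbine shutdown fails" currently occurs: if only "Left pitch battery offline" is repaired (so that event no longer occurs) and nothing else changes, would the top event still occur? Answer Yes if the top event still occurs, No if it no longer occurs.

Yes

Counterfactual: set "Left pitch battery offline" to not occurred.
Converter path inoperative [AND]: Main encoder faulted=occurs, Left pitch battery offline=not, A contactor trips=occurs → not all inputs occur → does not occur.
Pitch system fails [AND]: Pitch motor lost=not, Outboard hydraulic pack is out=not, Converter path inoperative=not → not all inputs occur → does not occur.
Safety chain unavailable [AND]: B yaw brake offline=occurs, Standby limit switch failed=not, Pitch system fails=not → not all inputs occur → does not occur.
Yaw brake unavailable [AND]: Main brake caliper trips=not, Outboard yaw brake 2 fails=not → not all inputs occur → does not occur.
Rotor brake down [OR]: Lower rotor brake stuck=not, Yaw brake unavailable=not, Limit switch 2 stuck=occurs → at least one input occurs → occurs.
Emergency stop down [OR]: #1 safety PLC lost=not, Rotor brake down=occurs → at least one input occurs → occurs.
Wind turbine shutdown fails [OR]: Safety chain unavailable=not, Emergency stop down=occurs, North pitch motor 2 lost=not → at least one input occurs → occurs.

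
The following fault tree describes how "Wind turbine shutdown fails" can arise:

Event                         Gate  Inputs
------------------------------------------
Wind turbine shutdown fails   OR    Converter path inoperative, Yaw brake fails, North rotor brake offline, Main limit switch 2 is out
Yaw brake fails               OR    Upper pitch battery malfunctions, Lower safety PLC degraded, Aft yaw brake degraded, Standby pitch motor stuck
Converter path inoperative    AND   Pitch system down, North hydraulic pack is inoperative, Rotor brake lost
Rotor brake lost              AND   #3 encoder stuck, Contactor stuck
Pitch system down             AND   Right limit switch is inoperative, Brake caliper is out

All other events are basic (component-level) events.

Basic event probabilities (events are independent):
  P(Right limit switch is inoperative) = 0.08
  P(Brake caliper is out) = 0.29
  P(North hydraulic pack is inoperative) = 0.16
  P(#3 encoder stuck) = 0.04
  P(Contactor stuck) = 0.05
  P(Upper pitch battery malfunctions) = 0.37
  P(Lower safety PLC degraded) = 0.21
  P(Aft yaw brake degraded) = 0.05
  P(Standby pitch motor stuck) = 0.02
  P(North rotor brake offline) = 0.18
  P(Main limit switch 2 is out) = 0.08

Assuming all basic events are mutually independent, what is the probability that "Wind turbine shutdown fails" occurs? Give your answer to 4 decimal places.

0.6504

P(Pitch system down) [AND] = 0.08 × 0.29 = 0.023200
P(Rotor brake lost) [AND] = 0.04 × 0.05 = 0.002000
P(Converter path inoperative) [AND] = 0.023200 × 0.16 × 0.002000 = 0.000007
P(Yaw brake fails) [OR] = 1 − (1−0.37) × (1−0.21) × (1−0.05) × (1−0.02) = 0.536641
P(Wind turbine shutdown fails) [OR] = 1 − (1−0.000007) × (1−0.536641) × (1−0.18) × (1−0.08) = 0.650444
Rounded to 4 decimal places: P(Wind turbine shutdown fails) ≈ 0.6504.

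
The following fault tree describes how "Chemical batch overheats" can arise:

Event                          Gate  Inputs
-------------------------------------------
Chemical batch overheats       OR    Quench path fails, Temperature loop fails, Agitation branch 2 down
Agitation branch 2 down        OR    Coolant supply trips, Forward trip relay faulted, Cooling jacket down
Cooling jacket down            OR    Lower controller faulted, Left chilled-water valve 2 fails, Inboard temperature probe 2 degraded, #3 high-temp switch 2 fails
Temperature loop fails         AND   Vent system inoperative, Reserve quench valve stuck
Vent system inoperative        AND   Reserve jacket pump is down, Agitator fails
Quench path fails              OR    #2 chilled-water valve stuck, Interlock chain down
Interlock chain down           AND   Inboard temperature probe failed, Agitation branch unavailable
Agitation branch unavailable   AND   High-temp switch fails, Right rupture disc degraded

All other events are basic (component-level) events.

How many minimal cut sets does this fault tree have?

9

Agitation branch unavailable [AND]: one cut set from each child combined → 1 × 1 = 1 cut set(s).
Interlock chain down [AND]: one cut set from each child combined → 1 × 1 = 1 cut set(s).
Quench path fails [OR]: union of children's cut sets → 2 cut set(s).
Vent system inoperative [AND]: one cut set from each child combined → 1 × 1 = 1 cut set(s).
Temperature loop fails [AND]: one cut set from each child combined → 1 × 1 = 1 cut set(s).
Cooling jacket down [OR]: union of children's cut sets → 4 cut set(s).
Agitation branch 2 down [OR]: union of children's cut sets → 6 cut set(s).
Chemical batch overheats [OR]: union of children's cut sets → 9 cut set(s).
Minimal cut sets: {#2 chilled-water valve stuck}; {High-temp switch fails, Inboard temperature probe failed, Right rupture disc degraded}; {Agitator fails, Reserve jacket pump is down, Reserve quench valve stuck}; {Coolant supply trips}; {Forward trip relay faulted}; {Lower controller faulted}; {Left chilled-water valve 2 fails}; {Inboard temperature probe 2 degraded}; {#3 high-temp switch 2 fails}.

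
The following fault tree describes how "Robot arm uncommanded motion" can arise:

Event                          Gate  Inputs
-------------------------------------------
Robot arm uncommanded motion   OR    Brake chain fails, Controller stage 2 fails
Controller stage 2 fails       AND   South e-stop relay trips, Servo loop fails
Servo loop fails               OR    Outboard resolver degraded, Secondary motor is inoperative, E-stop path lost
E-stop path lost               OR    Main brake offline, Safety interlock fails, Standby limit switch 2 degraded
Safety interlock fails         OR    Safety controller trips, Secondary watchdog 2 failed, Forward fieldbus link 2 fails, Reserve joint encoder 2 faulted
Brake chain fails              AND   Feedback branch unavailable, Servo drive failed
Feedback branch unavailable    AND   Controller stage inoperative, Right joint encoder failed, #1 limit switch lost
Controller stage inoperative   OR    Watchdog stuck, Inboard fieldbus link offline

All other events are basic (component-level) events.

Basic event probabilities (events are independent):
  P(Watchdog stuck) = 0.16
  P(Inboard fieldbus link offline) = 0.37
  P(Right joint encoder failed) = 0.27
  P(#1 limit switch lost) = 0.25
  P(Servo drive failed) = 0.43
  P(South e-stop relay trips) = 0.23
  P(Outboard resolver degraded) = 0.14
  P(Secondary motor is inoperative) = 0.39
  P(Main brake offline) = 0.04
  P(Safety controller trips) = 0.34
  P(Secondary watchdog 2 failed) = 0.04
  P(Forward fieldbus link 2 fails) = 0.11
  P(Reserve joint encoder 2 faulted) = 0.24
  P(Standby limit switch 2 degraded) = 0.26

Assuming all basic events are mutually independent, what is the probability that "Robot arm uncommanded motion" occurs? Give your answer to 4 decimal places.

P(Controller stage inoperative) [OR] = 1 − (1−0.16) × (1−0.37) = 0.470800
P(Feedback branch unavailable) [AND] = 0.470800 × 0.27 × 0.25 = 0.031779
P(Brake chain fails) [AND] = 0.031779 × 0.43 = 0.013665
P(Safety interlock fails) [OR] = 1 − (1−0.34) × (1−0.04) × (1−0.11) × (1−0.24) = 0.571433
P(E-stop path lost) [OR] = 1 − (1−0.04) × (1−0.571433) × (1−0.26) = 0.695546
P(Servo loop fails) [OR] = 1 − (1−0.14) × (1−0.39) × (1−0.695546) = 0.840283
P(Controller stage 2 fails) [AND] = 0.23 × 0.840283 = 0.193265
P(Robot arm uncommanded motion) [OR] = 1 − (1−0.013665) × (1−0.193265) = 0.204289
Rounded to 4 decimal places: P(Robot arm uncommanded motion) ≈ 0.2043.

0.2043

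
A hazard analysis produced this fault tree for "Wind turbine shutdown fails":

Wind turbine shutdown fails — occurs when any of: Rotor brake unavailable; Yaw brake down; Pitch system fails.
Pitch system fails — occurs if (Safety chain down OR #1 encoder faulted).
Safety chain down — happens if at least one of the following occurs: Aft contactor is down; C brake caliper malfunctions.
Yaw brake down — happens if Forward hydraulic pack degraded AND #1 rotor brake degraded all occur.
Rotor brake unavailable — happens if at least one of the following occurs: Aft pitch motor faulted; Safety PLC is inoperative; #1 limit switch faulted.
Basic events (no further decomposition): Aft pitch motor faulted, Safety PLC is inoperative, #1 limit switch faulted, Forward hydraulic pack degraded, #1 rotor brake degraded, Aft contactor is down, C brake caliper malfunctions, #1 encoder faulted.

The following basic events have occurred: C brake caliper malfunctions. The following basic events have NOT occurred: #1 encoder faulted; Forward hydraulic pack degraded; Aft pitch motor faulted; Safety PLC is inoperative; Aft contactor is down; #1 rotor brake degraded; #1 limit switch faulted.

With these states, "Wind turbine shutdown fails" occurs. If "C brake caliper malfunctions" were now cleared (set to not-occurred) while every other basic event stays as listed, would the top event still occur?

No

Counterfactual: set "C brake caliper malfunctions" to not occurred.
Rotor brake unavailable [OR]: Aft pitch motor faulted=not, Safety PLC is inoperative=not, #1 limit switch faulted=not → no input occurs → does not occur.
Yaw brake down [AND]: Forward hydraulic pack degraded=not, #1 rotor brake degraded=not → not all inputs occur → does not occur.
Safety chain down [OR]: Aft contactor is down=not, C brake caliper malfunctions=not → no input occurs → does not occur.
Pitch system fails [OR]: Safety chain down=not, #1 encoder faulted=not → no input occurs → does not occur.
Wind turbine shutdown fails [OR]: Rotor brake unavailable=not, Yaw brake down=not, Pitch system fails=not → no input occurs → does not occur.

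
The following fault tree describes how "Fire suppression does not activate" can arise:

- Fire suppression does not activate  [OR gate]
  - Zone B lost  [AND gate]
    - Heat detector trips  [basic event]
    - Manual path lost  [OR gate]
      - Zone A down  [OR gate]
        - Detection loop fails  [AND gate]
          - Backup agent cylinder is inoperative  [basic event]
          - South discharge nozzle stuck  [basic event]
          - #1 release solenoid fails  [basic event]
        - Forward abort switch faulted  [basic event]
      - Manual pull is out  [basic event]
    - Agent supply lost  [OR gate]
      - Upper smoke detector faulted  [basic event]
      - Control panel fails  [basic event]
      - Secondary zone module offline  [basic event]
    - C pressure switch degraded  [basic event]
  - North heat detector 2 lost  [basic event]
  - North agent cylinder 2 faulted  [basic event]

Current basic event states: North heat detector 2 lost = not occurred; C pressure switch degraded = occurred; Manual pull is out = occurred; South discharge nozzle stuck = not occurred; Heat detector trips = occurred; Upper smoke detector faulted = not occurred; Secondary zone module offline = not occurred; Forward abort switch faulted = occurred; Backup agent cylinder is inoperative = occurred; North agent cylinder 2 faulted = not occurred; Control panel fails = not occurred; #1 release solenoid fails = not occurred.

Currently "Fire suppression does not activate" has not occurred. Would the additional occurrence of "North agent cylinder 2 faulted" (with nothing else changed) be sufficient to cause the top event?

Yes

Counterfactual: set "North agent cylinder 2 faulted" to occurred.
Detection loop fails [AND]: Backup agent cylinder is inoperative=occurs, South discharge nozzle stuck=not, #1 release solenoid fails=not → not all inputs occur → does not occur.
Zone A down [OR]: Detection loop fails=not, Forward abort switch faulted=occurs → at least one input occurs → occurs.
Manual path lost [OR]: Zone A down=occurs, Manual pull is out=occurs → at least one input occurs → occurs.
Agent supply lost [OR]: Upper smoke detector faulted=not, Control panel fails=not, Secondary zone module offline=not → no input occurs → does not occur.
Zone B lost [AND]: Heat detector trips=occurs, Manual path lost=occurs, Agent supply lost=not, C pressure switch degraded=occurs → not all inputs occur → does not occur.
Fire suppression does not activate [OR]: Zone B lost=not, North heat detector 2 lost=not, North agent cylinder 2 faulted=occurs → at least one input occurs → occurs.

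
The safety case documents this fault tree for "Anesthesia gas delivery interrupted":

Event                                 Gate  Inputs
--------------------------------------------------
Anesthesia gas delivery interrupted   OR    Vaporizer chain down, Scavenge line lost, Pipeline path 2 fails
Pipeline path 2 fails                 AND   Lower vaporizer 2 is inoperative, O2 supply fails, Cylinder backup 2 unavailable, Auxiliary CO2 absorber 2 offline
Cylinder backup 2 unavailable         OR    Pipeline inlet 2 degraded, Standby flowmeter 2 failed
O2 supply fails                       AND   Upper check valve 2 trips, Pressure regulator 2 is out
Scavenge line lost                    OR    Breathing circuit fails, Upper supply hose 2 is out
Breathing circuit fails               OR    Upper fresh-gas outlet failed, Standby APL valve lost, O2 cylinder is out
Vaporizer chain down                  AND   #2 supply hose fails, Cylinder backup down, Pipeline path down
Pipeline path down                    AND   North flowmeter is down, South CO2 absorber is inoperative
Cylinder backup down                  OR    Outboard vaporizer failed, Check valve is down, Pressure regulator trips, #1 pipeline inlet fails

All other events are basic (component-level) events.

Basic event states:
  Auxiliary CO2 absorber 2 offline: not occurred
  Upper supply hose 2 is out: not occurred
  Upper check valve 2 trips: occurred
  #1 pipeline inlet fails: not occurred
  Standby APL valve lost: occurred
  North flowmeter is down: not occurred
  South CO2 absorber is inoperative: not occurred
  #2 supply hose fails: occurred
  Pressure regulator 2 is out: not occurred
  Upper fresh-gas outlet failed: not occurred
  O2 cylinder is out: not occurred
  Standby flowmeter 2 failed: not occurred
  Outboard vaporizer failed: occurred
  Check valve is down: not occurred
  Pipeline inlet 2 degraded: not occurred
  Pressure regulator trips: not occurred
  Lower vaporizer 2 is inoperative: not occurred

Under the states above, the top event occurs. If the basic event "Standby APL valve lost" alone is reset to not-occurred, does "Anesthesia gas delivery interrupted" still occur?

No

Counterfactual: set "Standby APL valve lost" to not occurred.
Cylinder backup down [OR]: Outboard vaporizer failed=occurs, Check valve is down=not, Pressure regulator trips=not, #1 pipeline inlet fails=not → at least one input occurs → occurs.
Pipeline path down [AND]: North flowmeter is down=not, South CO2 absorber is inoperative=not → not all inputs occur → does not occur.
Vaporizer chain down [AND]: #2 supply hose fails=occurs, Cylinder backup down=occurs, Pipeline path down=not → not all inputs occur → does not occur.
Breathing circuit fails [OR]: Upper fresh-gas outlet failed=not, Standby APL valve lost=not, O2 cylinder is out=not → no input occurs → does not occur.
Scavenge line lost [OR]: Breathing circuit fails=not, Upper supply hose 2 is out=not → no input occurs → does not occur.
O2 supply fails [AND]: Upper check valve 2 trips=occurs, Pressure regulator 2 is out=not → not all inputs occur → does not occur.
Cylinder backup 2 unavailable [OR]: Pipeline inlet 2 degraded=not, Standby flowmeter 2 failed=not → no input occurs → does not occur.
Pipeline path 2 fails [AND]: Lower vaporizer 2 is inoperative=not, O2 supply fails=not, Cylinder backup 2 unavailable=not, Auxiliary CO2 absorber 2 offline=not → not all inputs occur → does not occur.
Anesthesia gas delivery interrupted [OR]: Vaporizer chain down=not, Scavenge line lost=not, Pipeline path 2 fails=not → no input occurs → does not occur.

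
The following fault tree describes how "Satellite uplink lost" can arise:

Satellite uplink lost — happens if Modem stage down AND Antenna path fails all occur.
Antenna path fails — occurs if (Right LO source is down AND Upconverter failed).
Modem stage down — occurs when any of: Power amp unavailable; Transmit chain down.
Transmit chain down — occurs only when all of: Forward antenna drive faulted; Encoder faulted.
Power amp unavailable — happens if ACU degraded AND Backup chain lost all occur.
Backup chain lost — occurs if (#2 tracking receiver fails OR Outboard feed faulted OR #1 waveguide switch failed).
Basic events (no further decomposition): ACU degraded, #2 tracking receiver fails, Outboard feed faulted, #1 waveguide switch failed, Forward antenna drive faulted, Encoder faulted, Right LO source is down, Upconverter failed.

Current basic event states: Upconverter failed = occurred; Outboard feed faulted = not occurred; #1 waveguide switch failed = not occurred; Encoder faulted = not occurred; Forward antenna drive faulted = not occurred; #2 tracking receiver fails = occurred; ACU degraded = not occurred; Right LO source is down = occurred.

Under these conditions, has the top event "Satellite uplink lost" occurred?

No

Backup chain lost [OR]: #2 tracking receiver fails=occurs, Outboard feed faulted=not, #1 waveguide switch failed=not → at least one input occurs → occurs.
Power amp unavailable [AND]: ACU degraded=not, Backup chain lost=occurs → not all inputs occur → does not occur.
Transmit chain down [AND]: Forward antenna drive faulted=not, Encoder faulted=not → not all inputs occur → does not occur.
Modem stage down [OR]: Power amp unavailable=not, Transmit chain down=not → no input occurs → does not occur.
Antenna path fails [AND]: Right LO source is down=occurs, Upconverter failed=occurs → all inputs occur → occurs.
Satellite uplink lost [AND]: Modem stage down=not, Antenna path fails=occurs → not all inputs occur → does not occur.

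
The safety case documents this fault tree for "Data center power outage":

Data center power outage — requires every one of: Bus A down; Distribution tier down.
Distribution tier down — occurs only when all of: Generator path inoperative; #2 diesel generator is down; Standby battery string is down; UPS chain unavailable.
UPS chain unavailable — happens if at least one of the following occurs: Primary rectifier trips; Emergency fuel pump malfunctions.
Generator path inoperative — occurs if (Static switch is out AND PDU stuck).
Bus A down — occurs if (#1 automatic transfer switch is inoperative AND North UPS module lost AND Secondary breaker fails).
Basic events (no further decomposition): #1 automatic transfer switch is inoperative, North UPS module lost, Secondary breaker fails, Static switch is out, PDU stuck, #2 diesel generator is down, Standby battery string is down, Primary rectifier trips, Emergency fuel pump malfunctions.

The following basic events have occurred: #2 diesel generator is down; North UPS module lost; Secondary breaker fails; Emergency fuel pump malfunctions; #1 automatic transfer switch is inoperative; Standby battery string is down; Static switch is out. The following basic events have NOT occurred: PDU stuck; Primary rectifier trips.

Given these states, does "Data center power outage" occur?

No

Bus A down [AND]: #1 automatic transfer switch is inoperative=occurs, North UPS module lost=occurs, Secondary breaker fails=occurs → all inputs occur → occurs.
Generator path inoperative [AND]: Static switch is out=occurs, PDU stuck=not → not all inputs occur → does not occur.
UPS chain unavailable [OR]: Primary rectifier trips=not, Emergency fuel pump malfunctions=occurs → at least one input occurs → occurs.
Distribution tier down [AND]: Generator path inoperative=not, #2 diesel generator is down=occurs, Standby battery string is down=occurs, UPS chain unavailable=occurs → not all inputs occur → does not occur.
Data center power outage [AND]: Bus A down=occurs, Distribution tier down=not → not all inputs occur → does not occur.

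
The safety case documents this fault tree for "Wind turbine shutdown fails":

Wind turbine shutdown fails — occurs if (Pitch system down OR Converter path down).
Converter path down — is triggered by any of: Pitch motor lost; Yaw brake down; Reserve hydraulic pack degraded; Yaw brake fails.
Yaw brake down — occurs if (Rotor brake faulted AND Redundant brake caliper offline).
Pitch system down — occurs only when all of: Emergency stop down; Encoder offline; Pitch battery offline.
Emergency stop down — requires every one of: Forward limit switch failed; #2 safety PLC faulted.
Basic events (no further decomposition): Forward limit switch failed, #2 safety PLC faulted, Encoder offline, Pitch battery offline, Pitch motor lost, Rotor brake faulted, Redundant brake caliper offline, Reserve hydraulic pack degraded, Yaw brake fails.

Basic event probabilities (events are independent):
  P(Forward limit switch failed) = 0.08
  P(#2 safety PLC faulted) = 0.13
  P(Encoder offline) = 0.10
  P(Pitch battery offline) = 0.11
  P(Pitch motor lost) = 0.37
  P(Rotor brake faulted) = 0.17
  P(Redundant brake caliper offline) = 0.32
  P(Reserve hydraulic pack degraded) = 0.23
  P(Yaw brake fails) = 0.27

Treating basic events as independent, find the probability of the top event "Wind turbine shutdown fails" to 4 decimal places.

P(Emergency stop down) [AND] = 0.08 × 0.13 = 0.010400
P(Pitch system down) [AND] = 0.010400 × 0.10 × 0.11 = 0.000114
P(Yaw brake down) [AND] = 0.17 × 0.32 = 0.054400
P(Converter path down) [OR] = 1 − (1−0.37) × (1−0.054400) × (1−0.23) × (1−0.27) = 0.665141
P(Wind turbine shutdown fails) [OR] = 1 − (1−0.000114) × (1−0.665141) = 0.665179
Rounded to 4 decimal places: P(Wind turbine shutdown fails) ≈ 0.6652.

0.6652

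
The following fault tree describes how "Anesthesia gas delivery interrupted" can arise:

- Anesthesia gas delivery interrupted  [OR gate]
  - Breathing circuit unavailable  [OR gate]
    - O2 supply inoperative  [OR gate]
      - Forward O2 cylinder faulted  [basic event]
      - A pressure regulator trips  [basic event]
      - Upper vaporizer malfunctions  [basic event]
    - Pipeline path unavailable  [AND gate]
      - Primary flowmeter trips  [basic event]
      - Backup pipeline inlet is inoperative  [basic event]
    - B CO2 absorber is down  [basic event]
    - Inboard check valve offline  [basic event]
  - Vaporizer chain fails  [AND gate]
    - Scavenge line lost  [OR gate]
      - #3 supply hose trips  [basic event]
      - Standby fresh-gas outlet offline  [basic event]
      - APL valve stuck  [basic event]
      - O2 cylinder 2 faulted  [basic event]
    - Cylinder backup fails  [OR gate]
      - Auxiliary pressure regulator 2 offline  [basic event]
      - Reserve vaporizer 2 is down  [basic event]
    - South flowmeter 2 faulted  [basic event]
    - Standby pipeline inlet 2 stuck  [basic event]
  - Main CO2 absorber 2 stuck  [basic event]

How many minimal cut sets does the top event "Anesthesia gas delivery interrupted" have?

15

O2 supply inoperative [OR]: union of children's cut sets → 3 cut set(s).
Pipeline path unavailable [AND]: one cut set from each child combined → 1 × 1 = 1 cut set(s).
Breathing circuit unavailable [OR]: union of children's cut sets → 6 cut set(s).
Scavenge line lost [OR]: union of children's cut sets → 4 cut set(s).
Cylinder backup fails [OR]: union of children's cut sets → 2 cut set(s).
Vaporizer chain fails [AND]: one cut set from each child combined → 4 × 2 × 1 × 1 = 8 cut set(s).
Anesthesia gas delivery interrupted [OR]: union of children's cut sets → 15 cut set(s).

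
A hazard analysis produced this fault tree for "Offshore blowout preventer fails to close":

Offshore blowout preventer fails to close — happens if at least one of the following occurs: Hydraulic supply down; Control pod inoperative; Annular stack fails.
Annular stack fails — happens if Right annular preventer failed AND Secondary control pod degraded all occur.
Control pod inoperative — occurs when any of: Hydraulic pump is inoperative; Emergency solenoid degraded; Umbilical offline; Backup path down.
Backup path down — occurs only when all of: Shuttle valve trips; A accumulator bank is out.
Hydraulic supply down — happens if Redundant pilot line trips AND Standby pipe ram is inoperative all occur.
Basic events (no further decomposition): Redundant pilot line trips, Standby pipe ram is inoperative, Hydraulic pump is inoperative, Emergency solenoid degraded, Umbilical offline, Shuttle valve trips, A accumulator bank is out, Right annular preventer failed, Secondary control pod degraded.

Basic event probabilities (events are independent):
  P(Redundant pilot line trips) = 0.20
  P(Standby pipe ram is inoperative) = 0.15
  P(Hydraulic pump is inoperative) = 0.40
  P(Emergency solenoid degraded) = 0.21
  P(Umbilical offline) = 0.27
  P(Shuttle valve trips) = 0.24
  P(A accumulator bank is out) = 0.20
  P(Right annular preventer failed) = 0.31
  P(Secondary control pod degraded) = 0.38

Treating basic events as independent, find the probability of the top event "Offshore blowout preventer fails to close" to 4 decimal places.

0.7181

P(Hydraulic supply down) [AND] = 0.20 × 0.15 = 0.030000
P(Backup path down) [AND] = 0.24 × 0.20 = 0.048000
P(Control pod inoperative) [OR] = 1 − (1−0.40) × (1−0.21) × (1−0.27) × (1−0.048000) = 0.670589
P(Annular stack fails) [AND] = 0.31 × 0.38 = 0.117800
P(Offshore blowout preventer fails to close) [OR] = 1 − (1−0.030000) × (1−0.670589) × (1−0.117800) = 0.718112
Rounded to 4 decimal places: P(Offshore blowout preventer fails to close) ≈ 0.7181.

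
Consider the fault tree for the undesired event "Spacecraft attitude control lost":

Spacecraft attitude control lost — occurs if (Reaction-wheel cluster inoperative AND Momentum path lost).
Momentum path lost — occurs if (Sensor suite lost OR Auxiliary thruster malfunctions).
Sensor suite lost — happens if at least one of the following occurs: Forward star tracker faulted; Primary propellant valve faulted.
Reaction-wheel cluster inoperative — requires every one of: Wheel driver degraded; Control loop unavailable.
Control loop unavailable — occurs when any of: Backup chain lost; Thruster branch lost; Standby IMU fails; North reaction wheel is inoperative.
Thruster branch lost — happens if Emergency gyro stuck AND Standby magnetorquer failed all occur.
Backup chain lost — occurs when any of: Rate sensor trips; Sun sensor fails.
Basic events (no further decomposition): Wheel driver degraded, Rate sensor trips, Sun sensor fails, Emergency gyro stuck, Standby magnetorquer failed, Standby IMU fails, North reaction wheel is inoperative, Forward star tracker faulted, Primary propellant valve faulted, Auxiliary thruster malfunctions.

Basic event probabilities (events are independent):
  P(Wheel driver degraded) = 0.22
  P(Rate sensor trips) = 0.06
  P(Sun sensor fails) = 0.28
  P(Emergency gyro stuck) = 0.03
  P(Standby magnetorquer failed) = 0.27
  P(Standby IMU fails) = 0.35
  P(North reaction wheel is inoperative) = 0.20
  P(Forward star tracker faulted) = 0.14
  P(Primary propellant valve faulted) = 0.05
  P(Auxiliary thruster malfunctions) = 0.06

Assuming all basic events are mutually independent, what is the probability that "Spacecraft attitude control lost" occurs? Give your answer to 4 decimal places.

P(Backup chain lost) [OR] = 1 − (1−0.06) × (1−0.28) = 0.323200
P(Thruster branch lost) [AND] = 0.03 × 0.27 = 0.008100
P(Control loop unavailable) [OR] = 1 − (1−0.323200) × (1−0.008100) × (1−0.35) × (1−0.20) = 0.650915
P(Reaction-wheel cluster inoperative) [AND] = 0.22 × 0.650915 = 0.143201
P(Sensor suite lost) [OR] = 1 − (1−0.14) × (1−0.05) = 0.183000
P(Momentum path lost) [OR] = 1 − (1−0.183000) × (1−0.06) = 0.232020
P(Spacecraft attitude control lost) [AND] = 0.143201 × 0.232020 = 0.033225
Rounded to 4 decimal places: P(Spacecraft attitude control lost) ≈ 0.0332.

0.0332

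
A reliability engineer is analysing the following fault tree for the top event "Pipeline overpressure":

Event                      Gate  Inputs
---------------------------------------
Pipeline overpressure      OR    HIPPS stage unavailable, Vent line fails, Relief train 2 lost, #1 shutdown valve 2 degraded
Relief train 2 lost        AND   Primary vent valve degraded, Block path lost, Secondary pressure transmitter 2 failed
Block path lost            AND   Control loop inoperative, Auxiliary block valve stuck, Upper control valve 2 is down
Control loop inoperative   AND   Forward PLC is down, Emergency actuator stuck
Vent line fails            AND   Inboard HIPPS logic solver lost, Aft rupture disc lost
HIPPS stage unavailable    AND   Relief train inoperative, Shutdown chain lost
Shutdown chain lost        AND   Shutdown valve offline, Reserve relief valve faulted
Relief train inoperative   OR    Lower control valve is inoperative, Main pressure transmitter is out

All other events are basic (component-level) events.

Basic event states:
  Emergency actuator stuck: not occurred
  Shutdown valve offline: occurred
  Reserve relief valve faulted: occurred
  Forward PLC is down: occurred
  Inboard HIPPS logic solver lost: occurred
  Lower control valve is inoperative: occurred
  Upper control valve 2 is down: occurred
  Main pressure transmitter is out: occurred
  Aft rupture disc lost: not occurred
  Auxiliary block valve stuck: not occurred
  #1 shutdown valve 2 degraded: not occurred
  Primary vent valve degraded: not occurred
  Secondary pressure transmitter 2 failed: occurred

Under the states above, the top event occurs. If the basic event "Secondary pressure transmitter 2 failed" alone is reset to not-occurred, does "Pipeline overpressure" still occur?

Yes

Counterfactual: set "Secondary pressure transmitter 2 failed" to not occurred.
Relief train inoperative [OR]: Lower control valve is inoperative=occurs, Main pressure transmitter is out=occurs → at least one input occurs → occurs.
Shutdown chain lost [AND]: Shutdown valve offline=occurs, Reserve relief valve faulted=occurs → all inputs occur → occurs.
HIPPS stage unavailable [AND]: Relief train inoperative=occurs, Shutdown chain lost=occurs → all inputs occur → occurs.
Vent line fails [AND]: Inboard HIPPS logic solver lost=occurs, Aft rupture disc lost=not → not all inputs occur → does not occur.
Control loop inoperative [AND]: Forward PLC is down=occurs, Emergency actuator stuck=not → not all inputs occur → does not occur.
Block path lost [AND]: Control loop inoperative=not, Auxiliary block valve stuck=not, Upper control valve 2 is down=occurs → not all inputs occur → does not occur.
Relief train 2 lost [AND]: Primary vent valve degraded=not, Block path lost=not, Secondary pressure transmitter 2 failed=not → not all inputs occur → does not occur.
Pipeline overpressure [OR]: HIPPS stage unavailable=occurs, Vent line fails=not, Relief train 2 lost=not, #1 shutdown valve 2 degraded=not → at least one input occurs → occurs.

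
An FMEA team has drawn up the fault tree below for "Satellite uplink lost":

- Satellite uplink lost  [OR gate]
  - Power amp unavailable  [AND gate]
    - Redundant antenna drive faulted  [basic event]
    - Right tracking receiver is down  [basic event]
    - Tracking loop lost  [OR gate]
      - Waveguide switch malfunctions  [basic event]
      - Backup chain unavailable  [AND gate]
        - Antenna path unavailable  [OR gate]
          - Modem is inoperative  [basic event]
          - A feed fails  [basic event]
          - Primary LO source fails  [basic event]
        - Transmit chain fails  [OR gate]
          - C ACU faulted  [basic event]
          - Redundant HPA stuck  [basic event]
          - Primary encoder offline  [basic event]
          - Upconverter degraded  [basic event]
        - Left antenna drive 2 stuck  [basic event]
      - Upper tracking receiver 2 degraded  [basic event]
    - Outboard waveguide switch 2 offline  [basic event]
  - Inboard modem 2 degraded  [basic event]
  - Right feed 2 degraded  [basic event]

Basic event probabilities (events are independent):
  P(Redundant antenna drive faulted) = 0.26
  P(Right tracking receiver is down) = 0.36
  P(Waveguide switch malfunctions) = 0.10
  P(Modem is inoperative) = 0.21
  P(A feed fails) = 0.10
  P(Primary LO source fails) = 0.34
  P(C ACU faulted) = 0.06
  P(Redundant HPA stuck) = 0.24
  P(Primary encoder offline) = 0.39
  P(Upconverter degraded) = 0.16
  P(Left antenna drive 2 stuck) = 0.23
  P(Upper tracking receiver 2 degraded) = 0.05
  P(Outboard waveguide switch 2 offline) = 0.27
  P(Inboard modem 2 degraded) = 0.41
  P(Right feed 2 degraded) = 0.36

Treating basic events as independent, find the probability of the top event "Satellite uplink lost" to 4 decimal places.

0.6244

P(Antenna path unavailable) [OR] = 1 − (1−0.21) × (1−0.10) × (1−0.34) = 0.530740
P(Transmit chain fails) [OR] = 1 − (1−0.06) × (1−0.24) × (1−0.39) × (1−0.16) = 0.633941
P(Backup chain unavailable) [AND] = 0.530740 × 0.633941 × 0.23 = 0.077385
P(Tracking loop lost) [OR] = 1 − (1−0.10) × (1−0.077385) × (1−0.05) = 0.211164
P(Power amp unavailable) [AND] = 0.26 × 0.36 × 0.211164 × 0.27 = 0.005337
P(Satellite uplink lost) [OR] = 1 − (1−0.005337) × (1−0.41) × (1−0.36) = 0.624415
Rounded to 4 decimal places: P(Satellite uplink lost) ≈ 0.6244.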